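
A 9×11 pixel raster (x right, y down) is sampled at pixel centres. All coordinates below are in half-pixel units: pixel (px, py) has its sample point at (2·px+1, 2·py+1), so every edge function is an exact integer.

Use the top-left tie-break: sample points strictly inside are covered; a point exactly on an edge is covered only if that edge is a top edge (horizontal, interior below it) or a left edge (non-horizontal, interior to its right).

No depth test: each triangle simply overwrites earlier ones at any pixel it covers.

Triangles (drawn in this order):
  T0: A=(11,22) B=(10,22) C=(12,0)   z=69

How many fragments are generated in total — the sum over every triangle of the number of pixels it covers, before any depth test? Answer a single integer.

T0:
  2·area = 22
  edge (11, 22)→(10, 22): d=(-1,0) right/bottom  bias=-1
  edge (10, 22)→(12, 0): d=(2,-22) top-left  bias=+0
  edge (12, 0)→(11, 22): d=(-1,22) right/bottom  bias=-1
    (5,5)@(11, 11): e=[11,0,11] → █  [on edge]
    (6,5)@(13, 11): e=[11,44,-33] → ·
    (5,6)@(11, 13): e=[9,4,9] → █
    (6,6)@(13, 13): e=[9,48,-35] → ·
    (5,7)@(11, 15): e=[7,8,7] → █
    (6,7)@(13, 15): e=[7,52,-37] → ·
    (5,8)@(11, 17): e=[5,12,5] → █
    (6,8)@(13, 17): e=[5,56,-39] → ·
    (5,9)@(11, 19): e=[3,16,3] → █
    (6,9)@(13, 19): e=[3,60,-41] → ·
    (5,10)@(11, 21): e=[1,20,1] → █
    (6,10)@(13, 21): e=[1,64,-43] → ·
  covered (6 px):
    · · · · · · · · ·
    · · · · · · · · ·
    · · · · · · · · ·
    · · · · · · · · ·
    · · · · · · · · ·
    · · · · · █ · · ·
    · · · · · █ · · ·
    · · · · · █ · · ·
    · · · · · █ · · ·
    · · · · · █ · · ·
    · · · · · █ · · ·

Answer: 6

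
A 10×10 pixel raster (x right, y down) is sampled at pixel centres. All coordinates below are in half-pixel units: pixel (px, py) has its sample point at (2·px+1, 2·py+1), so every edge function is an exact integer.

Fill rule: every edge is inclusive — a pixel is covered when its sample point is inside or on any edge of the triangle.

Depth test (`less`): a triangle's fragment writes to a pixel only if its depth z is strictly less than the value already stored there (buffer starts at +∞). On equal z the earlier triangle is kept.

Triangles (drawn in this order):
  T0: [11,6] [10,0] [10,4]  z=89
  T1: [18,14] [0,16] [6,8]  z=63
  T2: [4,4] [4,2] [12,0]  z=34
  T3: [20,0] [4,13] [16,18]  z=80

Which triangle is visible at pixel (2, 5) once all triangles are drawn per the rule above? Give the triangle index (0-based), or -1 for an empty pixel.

T0:
  2·area = 4  (B↔C swapped to make it positive)
  edge (11, 6)→(10, 4): d=(-1,-2) inclusive
  edge (10, 4)→(10, 0): d=(0,-4) inclusive
  edge (10, 0)→(11, 6): d=(1,6) inclusive
  covered (0 px):
    · · · · · · · · · ·
    · · · · · · · · · ·
    · · · · · · · · · ·
    · · · · · · · · · ·
    · · · · · · · · · ·
    · · · · · · · · · ·
    · · · · · · · · · ·
    · · · · · · · · · ·
    · · · · · · · · · ·
    · · · · · · · · · ·
T1:
  2·area = 132
  edge (18, 14)→(0, 16): d=(-18,2) inclusive
  edge (0, 16)→(6, 8): d=(6,-8) inclusive
  edge (6, 8)→(18, 14): d=(12,6) inclusive
    (3,4)@(7, 9): e=[112,14,6] → #
    (4,4)@(9, 9): e=[108,30,-6] → ·
    (2,5)@(5, 11): e=[80,10,42] → #
    (4,5)@(9, 11): e=[72,42,18] → #
    (5,5)@(11, 11): e=[68,58,6] → #
    (6,5)@(13, 11): e=[64,74,-6] → ·
    (1,6)@(3, 13): e=[48,6,78] → #
    (6,6)@(13, 13): e=[28,86,18] → #
    (7,6)@(15, 13): e=[24,102,6] → #
    (8,6)@(17, 13): e=[20,118,-6] → ·
    (0,7)@(1, 15): e=[16,2,114] → #
    (4,7)@(9, 15): e=[0,66,66] → #  [on edge]
  covered (17 px):
    · · · · · · · · · ·
    · · · · · · · · · ·
    · · · · · · · · · ·
    · · · · · · · · · ·
    · · · # · · · · · ·
    · · # # # # · · · ·
    · # # # # # # # · ·
    # # # # # · · · · ·
    · · · · · · · · · ·
    · · · · · · · · · ·
T2:
  2·area = 16
  edge (4, 4)→(4, 2): d=(0,-2) inclusive
  edge (4, 2)→(12, 0): d=(8,-2) inclusive
  edge (12, 0)→(4, 4): d=(-8,4) inclusive
    (4,0)@(9, 1): e=[10,2,4] → #
    (5,0)@(11, 1): e=[14,6,-4] → ·
    (2,1)@(5, 3): e=[2,10,4] → #
    (3,1)@(7, 3): e=[6,14,-4] → ·
    (4,1)@(9, 3): e=[10,18,-12] → ·
    (2,2)@(5, 5): e=[2,26,-12] → ·
  covered (2 px):
    · · · · # · · · · ·
    · · # · · · · · · ·
    · · · · · · · · · ·
    · · · · · · · · · ·
    · · · · · · · · · ·
    · · · · · · · · · ·
    · · · · · · · · · ·
    · · · · · · · · · ·
    · · · · · · · · · ·
    · · · · · · · · · ·
T3:
  2·area = 236  (B↔C swapped to make it positive)
  edge (20, 0)→(16, 18): d=(-4,18) inclusive
  edge (16, 18)→(4, 13): d=(-12,-5) inclusive
  edge (4, 13)→(20, 0): d=(16,-13) inclusive
    (9,0)@(19, 1): e=[14,219,3] → #
    (8,1)@(17, 3): e=[42,185,9] → #
    (7,2)@(15, 5): e=[70,151,15] → #
    (9,2)@(19, 5): e=[-2,171,67] → ·
    (6,3)@(13, 7): e=[98,117,21] → #
    (9,3)@(19, 7): e=[-10,147,99] → ·
    (4,4)@(9, 9): e=[162,73,1] → #
    (5,4)@(11, 9): e=[126,83,27] → #
    (9,4)@(19, 9): e=[-18,123,131] → ·
    (3,5)@(7, 11): e=[190,39,7] → #
    (9,5)@(19, 11): e=[-26,99,163] → ·
    (2,6)@(5, 13): e=[218,5,13] → #
  covered (31 px):
    · · · · · · · · · #
    · · · · · · · · # #
    · · · · · · · # # ·
    · · · · · · # # # ·
    · · · · # # # # # ·
    · · · # # # # # # ·
    · · # # # # # # # ·
    · · · · # # # # · ·
    · · · · · · · # · ·
    · · · · · · · · · ·

Z-buffer (winner per pixel, '.' = empty):
  . . . . 2 . . . . 3
  . . 2 . . . . . 3 3
  . . . . . . . 3 3 .
  . . . . . . 3 3 3 .
  . . . 1 3 3 3 3 3 .
  . . 1 1 1 1 3 3 3 .
  . 1 1 1 1 1 1 1 3 .
  1 1 1 1 1 3 3 3 . .
  . . . . . . . 3 . .
  . . . . . . . . . .

Final: 1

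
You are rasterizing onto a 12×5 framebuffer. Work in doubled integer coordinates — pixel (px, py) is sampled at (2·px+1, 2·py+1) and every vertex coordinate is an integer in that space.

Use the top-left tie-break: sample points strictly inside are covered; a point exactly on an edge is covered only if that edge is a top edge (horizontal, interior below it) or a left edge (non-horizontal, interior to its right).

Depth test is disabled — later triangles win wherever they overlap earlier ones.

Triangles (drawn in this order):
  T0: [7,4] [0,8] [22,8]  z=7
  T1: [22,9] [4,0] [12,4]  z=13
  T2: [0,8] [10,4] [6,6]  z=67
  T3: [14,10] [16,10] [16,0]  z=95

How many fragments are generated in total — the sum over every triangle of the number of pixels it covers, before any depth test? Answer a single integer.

T0:
  2·area = 88  (B↔C swapped to make it positive)
  edge (7, 4)→(22, 8): d=(15,4) right/bottom  bias=-1
  edge (22, 8)→(0, 8): d=(-22,0) right/bottom  bias=-1
  edge (0, 8)→(7, 4): d=(7,-4) top-left  bias=+0
    (3,2)@(7, 5): e=[15,66,7] → █
    (4,2)@(9, 5): e=[7,66,15] → █
    (5,2)@(11, 5): e=[-1,66,23] → ·
    (1,3)@(3, 7): e=[61,22,5] → █
    (2,3)@(5, 7): e=[53,22,13] → █
    (5,3)@(11, 7): e=[29,22,37] → █
    (6,3)@(13, 7): e=[21,22,45] → █
    (7,3)@(15, 7): e=[13,22,53] → █
    (8,3)@(17, 7): e=[5,22,61] → █
    (9,3)@(19, 7): e=[-3,22,69] → ·
    (1,4)@(3, 9): e=[91,-22,19] → ·
    (2,4)@(5, 9): e=[83,-22,27] → ·
  covered (10 px):
    · · · · · · · · · · · ·
    · · · · · · · · · · · ·
    · · · █ █ · · · · · · ·
    · █ █ █ █ █ █ █ █ · · ·
    · · · · · · · · · · · ·
T1:
  degenerate (2·area = 0) — covers nothing
T2:
  2·area = 4
  edge (0, 8)→(10, 4): d=(10,-4) top-left  bias=+0
  edge (10, 4)→(6, 6): d=(-4,2) right/bottom  bias=-1
  edge (6, 6)→(0, 8): d=(-6,2) right/bottom  bias=-1
    (10,0)@(21, 1): e=[14,-10,0] → ·  [on edge]
    (7,1)@(15, 3): e=[10,-6,0] → ·  [on edge]
    (4,2)@(9, 5): e=[6,-2,0] → ·  [on edge]
    (1,3)@(3, 7): e=[2,2,0] → ·  [on edge]
  covered (0 px):
    · · · · · · · · · · · ·
    · · · · · · · · · · · ·
    · · · · · · · · · · · ·
    · · · · · · · · · · · ·
    · · · · · · · · · · · ·
T3:
  2·area = 20  (B↔C swapped to make it positive)
  edge (14, 10)→(16, 0): d=(2,-10) top-left  bias=+0
  edge (16, 0)→(16, 10): d=(0,10) right/bottom  bias=-1
  edge (16, 10)→(14, 10): d=(-2,0) right/bottom  bias=-1
    (7,2)@(15, 5): e=[0,10,10] → █  [on edge]
    (8,2)@(17, 5): e=[20,-10,10] → ·
    (7,3)@(15, 7): e=[4,10,6] → █
    (8,3)@(17, 7): e=[24,-10,6] → ·
    (7,4)@(15, 9): e=[8,10,2] → █
    (8,4)@(17, 9): e=[28,-10,2] → ·
  covered (3 px):
    · · · · · · · · · · · ·
    · · · · · · · · · · · ·
    · · · · · · · █ · · · ·
    · · · · · · · █ · · · ·
    · · · · · · · █ · · · ·

Answer: 13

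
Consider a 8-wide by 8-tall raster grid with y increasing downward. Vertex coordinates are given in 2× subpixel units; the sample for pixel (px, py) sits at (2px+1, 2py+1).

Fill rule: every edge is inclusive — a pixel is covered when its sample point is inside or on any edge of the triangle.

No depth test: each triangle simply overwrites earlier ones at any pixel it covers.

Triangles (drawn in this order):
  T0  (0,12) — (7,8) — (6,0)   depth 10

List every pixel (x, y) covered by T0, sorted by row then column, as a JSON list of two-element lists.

T0:
  2·area = 60  (B↔C swapped to make it positive)
  edge (0, 12)→(6, 0): d=(6,-12) inclusive
  edge (6, 0)→(7, 8): d=(1,8) inclusive
  edge (7, 8)→(0, 12): d=(-7,4) inclusive
    (2,1)@(5, 3): e=[6,11,43] → #
    (3,1)@(7, 3): e=[30,-5,35] → ·
    (2,2)@(5, 5): e=[18,13,29] → #
    (3,2)@(7, 5): e=[42,-3,21] → ·
    (1,3)@(3, 7): e=[6,31,23] → #
    (3,3)@(7, 7): e=[54,-1,7] → ·
    (1,4)@(3, 9): e=[18,33,9] → #
    (3,4)@(7, 9): e=[66,1,-7] → ·
    (0,5)@(1, 11): e=[6,51,3] → #
    (1,5)@(3, 11): e=[30,35,-5] → ·
    (2,5)@(5, 11): e=[54,19,-13] → ·
    (0,6)@(1, 13): e=[18,53,-11] → ·
  covered (7 px):
    · · · · · · · ·
    · · # · · · · ·
    · · # · · · · ·
    · # # · · · · ·
    · # # · · · · ·
    # · · · · · · ·
    · · · · · · · ·
    · · · · · · · ·

Result: [[2,1],[2,2],[1,3],[2,3],[1,4],[2,4],[0,5]]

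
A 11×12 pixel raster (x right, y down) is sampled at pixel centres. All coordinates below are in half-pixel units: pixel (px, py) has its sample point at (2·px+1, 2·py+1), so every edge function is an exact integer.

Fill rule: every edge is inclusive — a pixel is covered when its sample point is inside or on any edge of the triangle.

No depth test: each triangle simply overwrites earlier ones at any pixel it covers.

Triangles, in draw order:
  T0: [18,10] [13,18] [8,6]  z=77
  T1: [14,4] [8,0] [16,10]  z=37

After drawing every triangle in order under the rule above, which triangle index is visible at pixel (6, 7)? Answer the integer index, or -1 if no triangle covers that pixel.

T0:
  2·area = 100
  edge (18, 10)→(13, 18): d=(-5,8) inclusive
  edge (13, 18)→(8, 6): d=(-5,-12) inclusive
  edge (8, 6)→(18, 10): d=(10,4) inclusive
    (4,3)@(9, 7): e=[87,7,6] → X
    (5,3)@(11, 7): e=[71,31,-2] → .
    (4,4)@(9, 9): e=[77,-3,26] → .
    (5,4)@(11, 9): e=[61,21,18] → X
    (6,4)@(13, 9): e=[45,45,10] → X
    (7,4)@(15, 9): e=[29,69,2] → X
    (8,4)@(17, 9): e=[13,93,-6] → .
    (5,5)@(11, 11): e=[51,11,38] → X
    (8,5)@(17, 11): e=[3,83,14] → X
    (9,5)@(19, 11): e=[-13,107,6] → .
    (5,6)@(11, 13): e=[41,1,58] → X
    (8,6)@(17, 13): e=[-7,73,34] → .
  covered (13 px):
    . . . . . . . . . . .
    . . . . . . . . . . .
    . . . . . . . . . . .
    . . . . X . . . . . .
    . . . . . X X X . . .
    . . . . . X X X X . .
    . . . . . X X X . . .
    . . . . . . X . . . .
    . . . . . . X . . . .
    . . . . . . . . . . .
    . . . . . . . . . . .
    . . . . . . . . . . .
T1:
  2·area = 28  (B↔C swapped to make it positive)
  edge (14, 4)→(16, 10): d=(2,6) inclusive
  edge (16, 10)→(8, 0): d=(-8,-10) inclusive
  edge (8, 0)→(14, 4): d=(6,4) inclusive
    (4,0)@(9, 1): e=[24,2,2] → X
    (5,0)@(11, 1): e=[12,22,-6] → .
    (6,0)@(13, 1): e=[0,42,-14] → .  [on edge]
    (4,1)@(9, 3): e=[28,-14,14] → .
    (5,1)@(11, 3): e=[16,6,6] → X
    (6,1)@(13, 3): e=[4,26,-2] → .
    (5,2)@(11, 5): e=[20,-10,18] → .
    (6,2)@(13, 5): e=[8,10,10] → X
    (7,2)@(15, 5): e=[-4,30,2] → .
    (6,3)@(13, 7): e=[12,-6,22] → .
    (7,3)@(15, 7): e=[0,14,14] → X  [on edge]
    (8,3)@(17, 7): e=[-12,34,6] → .
    (8,6)@(17, 13): e=[0,-14,42] → .  [on edge]
    (9,9)@(19, 19): e=[0,-42,70] → .  [on edge]
  covered (4 px):
    . . . . X . . . . . .
    . . . . . X . . . . .
    . . . . . . X . . . .
    . . . . . . . X . . .
    . . . . . . . . . . .
    . . . . . . . . . . .
    . . . . . . . . . . .
    . . . . . . . . . . .
    . . . . . . . . . . .
    . . . . . . . . . . .
    . . . . . . . . . . .
    . . . . . . . . . . .

Z-buffer (winner per pixel, '.' = empty):
  . . . . 1 . . . . . .
  . . . . . 1 . . . . .
  . . . . . . 1 . . . .
  . . . . 0 . . 1 . . .
  . . . . . 0 0 0 . . .
  . . . . . 0 0 0 0 . .
  . . . . . 0 0 0 . . .
  . . . . . . 0 . . . .
  . . . . . . 0 . . . .
  . . . . . . . . . . .
  . . . . . . . . . . .
  . . . . . . . . . . .

Answer: 0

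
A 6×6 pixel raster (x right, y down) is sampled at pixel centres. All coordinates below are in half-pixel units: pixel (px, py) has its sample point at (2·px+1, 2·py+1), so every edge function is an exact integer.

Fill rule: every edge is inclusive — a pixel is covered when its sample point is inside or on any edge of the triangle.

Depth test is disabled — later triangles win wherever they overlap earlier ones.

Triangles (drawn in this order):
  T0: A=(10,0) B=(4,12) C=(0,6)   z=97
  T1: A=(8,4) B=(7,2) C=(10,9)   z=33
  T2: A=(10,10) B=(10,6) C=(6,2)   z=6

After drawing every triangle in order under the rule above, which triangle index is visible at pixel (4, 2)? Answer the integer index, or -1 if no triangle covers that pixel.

T0:
  2·area = 84
  edge (10, 0)→(4, 12): d=(-6,12) inclusive
  edge (4, 12)→(0, 6): d=(-4,-6) inclusive
  edge (0, 6)→(10, 0): d=(10,-6) inclusive
    (4,0)@(9, 1): e=[6,74,4] → █
    (5,0)@(11, 1): e=[-18,86,16] → ·
    (2,1)@(5, 3): e=[42,42,0] → █  [on edge]
    (3,1)@(7, 3): e=[18,54,12] → █
    (4,1)@(9, 3): e=[-6,66,24] → ·
    (1,2)@(3, 5): e=[54,22,8] → █
    (4,2)@(9, 5): e=[-18,58,44] → ·
    (0,3)@(1, 7): e=[66,2,16] → █
    (3,3)@(7, 7): e=[-6,38,52] → ·
    (0,4)@(1, 9): e=[54,-6,36] → ·
    (1,4)@(3, 9): e=[30,6,48] → █
    (3,4)@(7, 9): e=[-18,30,72] → ·
  covered (11 px):
    · · · · █ ·
    · · █ █ · ·
    · █ █ █ · ·
    █ █ █ · · ·
    · █ █ · · ·
    · · · · · ·
T1:
  2·area = 1  (B↔C swapped to make it positive)
  edge (8, 4)→(10, 9): d=(2,5) inclusive
  edge (10, 9)→(7, 2): d=(-3,-7) inclusive
  edge (7, 2)→(8, 4): d=(1,2) inclusive
  covered (0 px):
    · · · · · ·
    · · · · · ·
    · · · · · ·
    · · · · · ·
    · · · · · ·
    · · · · · ·
T2:
  2·area = 16  (B↔C swapped to make it positive)
  edge (10, 10)→(6, 2): d=(-4,-8) inclusive
  edge (6, 2)→(10, 6): d=(4,4) inclusive
  edge (10, 6)→(10, 10): d=(0,4) inclusive
    (2,0)@(5, 1): e=[-4,0,20] → ·  [on edge]
    (3,1)@(7, 3): e=[4,0,12] → █  [on edge]
    (4,1)@(9, 3): e=[20,-8,4] → ·
    (3,2)@(7, 5): e=[-4,8,12] → ·
    (4,2)@(9, 5): e=[12,0,4] → █  [on edge]
    (5,2)@(11, 5): e=[28,-8,-4] → ·
    (4,3)@(9, 7): e=[4,8,4] → █
    (5,3)@(11, 7): e=[20,0,-4] → ·  [on edge]
    (4,4)@(9, 9): e=[-4,16,4] → ·
  covered (3 px):
    · · · · · ·
    · · · █ · ·
    · · · · █ ·
    · · · · █ ·
    · · · · · ·
    · · · · · ·

Z-buffer (winner per pixel, '.' = empty):
  . . . . 0 .
  . . 0 2 . .
  . 0 0 0 2 .
  0 0 0 . 2 .
  . 0 0 . . .
  . . . . . .

Result: 2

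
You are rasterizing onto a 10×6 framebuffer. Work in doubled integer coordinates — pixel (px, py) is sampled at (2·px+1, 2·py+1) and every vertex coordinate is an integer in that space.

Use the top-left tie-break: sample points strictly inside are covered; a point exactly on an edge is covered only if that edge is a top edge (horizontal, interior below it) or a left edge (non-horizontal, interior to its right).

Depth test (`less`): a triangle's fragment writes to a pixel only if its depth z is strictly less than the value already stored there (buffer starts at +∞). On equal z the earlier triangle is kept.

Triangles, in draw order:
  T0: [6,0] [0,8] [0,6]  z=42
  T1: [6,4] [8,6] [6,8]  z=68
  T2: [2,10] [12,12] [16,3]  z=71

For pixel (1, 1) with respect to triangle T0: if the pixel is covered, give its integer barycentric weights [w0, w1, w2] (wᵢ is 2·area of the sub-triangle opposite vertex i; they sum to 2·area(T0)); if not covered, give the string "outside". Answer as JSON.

T0:
  2·area = 12
  edge (6, 0)→(0, 8): d=(-6,8) right/bottom  bias=-1
  edge (0, 8)→(0, 6): d=(0,-2) top-left  bias=+0
  edge (0, 6)→(6, 0): d=(6,-6) top-left  bias=+0
    (2,0)@(5, 1): e=[2,10,0] → #  [on edge]
    (3,0)@(7, 1): e=[-14,14,12] → ·
    (1,1)@(3, 3): e=[6,6,0] → #  [on edge]
    (2,1)@(5, 3): e=[-10,10,12] → ·
    (0,2)@(1, 5): e=[10,2,0] → #  [on edge]
    (1,2)@(3, 5): e=[-6,6,12] → ·
    (0,3)@(1, 7): e=[-2,2,12] → ·
  covered (3 px):
    · · # · · · · · · ·
    · # · · · · · · · ·
    # · · · · · · · · ·
    · · · · · · · · · ·
    · · · · · · · · · ·
    · · · · · · · · · ·
T1:
  2·area = 8
  edge (6, 4)→(8, 6): d=(2,2) right/bottom  bias=-1
  edge (8, 6)→(6, 8): d=(-2,2) right/bottom  bias=-1
  edge (6, 8)→(6, 4): d=(0,-4) top-left  bias=+0
    (1,0)@(3, 1): e=[0,20,-12] → ·  [on edge]
    (6,0)@(13, 1): e=[-20,0,28] → ·  [on edge]
    (2,1)@(5, 3): e=[0,12,-4] → ·  [on edge]
    (5,1)@(11, 3): e=[-12,0,20] → ·  [on edge]
    (3,2)@(7, 5): e=[0,4,4] → ·  [on edge]
    (4,2)@(9, 5): e=[-4,0,12] → ·  [on edge]
    (3,3)@(7, 7): e=[4,0,4] → ·  [on edge]
    (4,3)@(9, 7): e=[0,-4,12] → ·  [on edge]
    (2,4)@(5, 9): e=[12,0,-4] → ·  [on edge]
    (5,4)@(11, 9): e=[0,-12,20] → ·  [on edge]
    (1,5)@(3, 11): e=[20,0,-12] → ·  [on edge]
    (6,5)@(13, 11): e=[0,-20,28] → ·  [on edge]
  covered (0 px):
    · · · · · · · · · ·
    · · · · · · · · · ·
    · · · · · · · · · ·
    · · · · · · · · · ·
    · · · · · · · · · ·
    · · · · · · · · · ·
T2:
  2·area = 98  (B↔C swapped to make it positive)
  edge (2, 10)→(16, 3): d=(14,-7) top-left  bias=+0
  edge (16, 3)→(12, 12): d=(-4,9) right/bottom  bias=-1
  edge (12, 12)→(2, 10): d=(-10,-2) top-left  bias=+0
    (6,2)@(13, 5): e=[7,19,72] → #
    (7,2)@(15, 5): e=[21,1,76] → #
    (8,2)@(17, 5): e=[35,-17,80] → ·
    (4,3)@(9, 7): e=[7,47,44] → #
    (5,3)@(11, 7): e=[21,29,48] → #
    (7,3)@(15, 7): e=[49,-7,56] → ·
    (2,4)@(5, 9): e=[7,75,16] → #
    (3,4)@(7, 9): e=[21,57,20] → #
    (7,4)@(15, 9): e=[77,-15,36] → ·
    (2,5)@(5, 11): e=[35,67,-4] → ·
    (3,5)@(7, 11): e=[49,49,0] → #  [on edge]
    (6,5)@(13, 11): e=[91,-5,12] → ·
  covered (13 px):
    · · · · · · · · · ·
    · · · · · · · · · ·
    · · · · · · # # · ·
    · · · · # # # · · ·
    · · # # # # # · · ·
    · · · # # # · · · ·

Answer: [6,0,6]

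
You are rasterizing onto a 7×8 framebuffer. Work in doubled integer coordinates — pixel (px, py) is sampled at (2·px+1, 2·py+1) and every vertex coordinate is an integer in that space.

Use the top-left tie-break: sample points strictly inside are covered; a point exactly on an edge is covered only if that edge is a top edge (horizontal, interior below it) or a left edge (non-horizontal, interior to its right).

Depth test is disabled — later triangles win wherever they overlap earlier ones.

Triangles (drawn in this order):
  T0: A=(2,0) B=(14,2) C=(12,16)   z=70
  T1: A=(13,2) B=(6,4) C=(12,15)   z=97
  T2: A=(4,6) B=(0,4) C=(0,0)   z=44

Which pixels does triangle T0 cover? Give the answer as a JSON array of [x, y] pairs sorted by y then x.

T0:
  2·area = 172
  edge (2, 0)→(14, 2): d=(12,2) right/bottom  bias=-1
  edge (14, 2)→(12, 16): d=(-2,14) right/bottom  bias=-1
  edge (12, 16)→(2, 0): d=(-10,-16) top-left  bias=+0
    (1,0)@(3, 1): e=[10,156,6] → X
    (2,0)@(5, 1): e=[6,128,38] → X
    (3,0)@(7, 1): e=[2,100,70] → X
    (4,0)@(9, 1): e=[-2,72,102] → .
    (1,1)@(3, 3): e=[34,152,-14] → .
    (2,1)@(5, 3): e=[30,124,18] → X
    (4,1)@(9, 3): e=[22,68,82] → X
    (5,1)@(11, 3): e=[18,40,114] → X
    (6,1)@(13, 3): e=[14,12,146] → X
    (2,2)@(5, 5): e=[54,120,-2] → .
    (3,2)@(7, 5): e=[50,92,30] → X
    (3,3)@(7, 7): e=[74,88,10] → X
    (6,4)@(13, 9): e=[86,0,86] → .  [on edge]
  covered (21 px):
    . X X X . . .
    . . X X X X X
    . . . X X X X
    . . . X X X X
    . . . . X X .
    . . . . X X .
    . . . . . X .
    . . . . . . .
T1:
  2·area = 89  (B↔C swapped to make it positive)
  edge (13, 2)→(12, 15): d=(-1,13) right/bottom  bias=-1
  edge (12, 15)→(6, 4): d=(-6,-11) top-left  bias=+0
  edge (6, 4)→(13, 2): d=(7,-2) top-left  bias=+0
    (5,1)@(11, 3): e=[25,61,3] → X
    (6,1)@(13, 3): e=[-1,83,7] → .
    (3,2)@(7, 5): e=[75,5,9] → X
    (4,2)@(9, 5): e=[49,27,13] → X
    (6,2)@(13, 5): e=[-3,71,21] → .
    (3,3)@(7, 7): e=[73,-7,23] → .
    (4,3)@(9, 7): e=[47,15,27] → X
    (6,3)@(13, 7): e=[-5,59,35] → .
    (4,4)@(9, 9): e=[45,3,41] → X
    (6,4)@(13, 9): e=[-7,47,49] → .
    (4,5)@(9, 11): e=[43,-9,55] → .
    (5,5)@(11, 11): e=[17,13,59] → X
  covered (10 px):
    . . . . . . .
    . . . . . X .
    . . . X X X .
    . . . . X X .
    . . . . X X .
    . . . . . X .
    . . . . . X .
    . . . . . . .
T2:
  2·area = 16
  edge (4, 6)→(0, 4): d=(-4,-2) top-left  bias=+0
  edge (0, 4)→(0, 0): d=(0,-4) top-left  bias=+0
  edge (0, 0)→(4, 6): d=(4,6) right/bottom  bias=-1
    (0,1)@(1, 3): e=[6,4,6] → X
    (1,1)@(3, 3): e=[10,12,-6] → .
    (0,2)@(1, 5): e=[-2,4,14] → .
    (1,2)@(3, 5): e=[2,12,2] → X
    (2,2)@(5, 5): e=[6,20,-10] → .
    (1,3)@(3, 7): e=[-6,12,10] → .
  covered (2 px):
    . . . . . . .
    X . . . . . .
    . X . . . . .
    . . . . . . .
    . . . . . . .
    . . . . . . .
    . . . . . . .
    . . . . . . .

Result: [[1,0],[2,0],[3,0],[2,1],[3,1],[4,1],[5,1],[6,1],[3,2],[4,2],[5,2],[6,2],[3,3],[4,3],[5,3],[6,3],[4,4],[5,4],[4,5],[5,5],[5,6]]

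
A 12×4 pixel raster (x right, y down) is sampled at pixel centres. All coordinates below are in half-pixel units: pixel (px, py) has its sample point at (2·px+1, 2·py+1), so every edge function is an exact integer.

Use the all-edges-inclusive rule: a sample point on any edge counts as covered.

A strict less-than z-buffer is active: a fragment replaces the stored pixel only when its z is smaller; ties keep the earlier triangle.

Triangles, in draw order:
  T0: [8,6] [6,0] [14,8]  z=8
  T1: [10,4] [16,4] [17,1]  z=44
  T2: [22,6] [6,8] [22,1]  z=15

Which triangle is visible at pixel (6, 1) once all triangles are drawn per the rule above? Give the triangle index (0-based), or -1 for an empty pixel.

T0:
  2·area = 32
  edge (8, 6)→(6, 0): d=(-2,-6) inclusive
  edge (6, 0)→(14, 8): d=(8,8) inclusive
  edge (14, 8)→(8, 6): d=(-6,-2) inclusive
    (3,0)@(7, 1): e=[4,0,28] → █  [on edge]
    (4,0)@(9, 1): e=[16,-16,32] → ·
    (3,1)@(7, 3): e=[0,16,16] → █  [on edge]
    (4,1)@(9, 3): e=[12,0,20] → █  [on edge]
    (5,1)@(11, 3): e=[24,-16,24] → ·
    (2,2)@(5, 5): e=[-16,48,0] → ·  [on edge]
    (3,2)@(7, 5): e=[-4,32,4] → ·
    (4,2)@(9, 5): e=[8,16,8] → █
    (5,2)@(11, 5): e=[20,0,12] → █  [on edge]
    (6,2)@(13, 5): e=[32,-16,16] → ·
    (4,3)@(9, 7): e=[4,32,-4] → ·
    (5,3)@(11, 7): e=[16,16,0] → █  [on edge]
    (6,3)@(13, 7): e=[28,0,4] → █  [on edge]
  covered (7 px):
    · · · █ · · · · · · · ·
    · · · █ █ · · · · · · ·
    · · · · █ █ · · · · · ·
    · · · · · █ █ · · · · ·
T1:
  2·area = 18  (B↔C swapped to make it positive)
  edge (10, 4)→(17, 1): d=(7,-3) inclusive
  edge (17, 1)→(16, 4): d=(-1,3) inclusive
  edge (16, 4)→(10, 4): d=(-6,0) inclusive
    (8,0)@(17, 1): e=[0,0,18] → █  [on edge]
    (9,0)@(19, 1): e=[6,-6,18] → ·
    (6,1)@(13, 3): e=[2,10,6] → █
    (7,1)@(15, 3): e=[8,4,6] → █
    (8,1)@(17, 3): e=[14,-2,6] → ·
    (6,2)@(13, 5): e=[16,8,-6] → ·
    (7,2)@(15, 5): e=[22,2,-6] → ·
    (1,3)@(3, 7): e=[0,36,-18] → ·  [on edge]
    (7,3)@(15, 7): e=[36,0,-18] → ·  [on edge]
  covered (3 px):
    · · · · · · · · █ · · ·
    · · · · · · █ █ · · · ·
    · · · · · · · · · · · ·
    · · · · · · · · · · · ·
T2:
  2·area = 80
  edge (22, 6)→(6, 8): d=(-16,2) inclusive
  edge (6, 8)→(22, 1): d=(16,-7) inclusive
  edge (22, 1)→(22, 6): d=(0,5) inclusive
    (9,1)@(19, 3): e=[54,11,15] → █
    (10,1)@(21, 3): e=[50,25,5] → █
    (11,1)@(23, 3): e=[46,39,-5] → ·
    (6,2)@(13, 5): e=[34,1,45] → █
    (7,2)@(15, 5): e=[30,15,35] → █
    (8,2)@(17, 5): e=[26,29,25] → █
    (11,2)@(23, 5): e=[14,71,-5] → ·
    (4,3)@(9, 7): e=[10,5,65] → █
    (5,3)@(11, 7): e=[6,19,55] → █
    (7,3)@(15, 7): e=[-2,47,35] → ·
    (8,3)@(17, 7): e=[-6,61,25] → ·
    (9,3)@(19, 7): e=[-10,75,15] → ·
  covered (10 px):
    · · · · · · · · · · · ·
    · · · · · · · · · █ █ ·
    · · · · · · █ █ █ █ █ ·
    · · · · █ █ █ · · · · ·

Z-buffer (winner per pixel, '.' = empty):
  . . . 0 . . . . 1 . . .
  . . . 0 0 . 1 1 . 2 2 .
  . . . . 0 0 2 2 2 2 2 .
  . . . . 2 0 0 . . . . .

Answer: 1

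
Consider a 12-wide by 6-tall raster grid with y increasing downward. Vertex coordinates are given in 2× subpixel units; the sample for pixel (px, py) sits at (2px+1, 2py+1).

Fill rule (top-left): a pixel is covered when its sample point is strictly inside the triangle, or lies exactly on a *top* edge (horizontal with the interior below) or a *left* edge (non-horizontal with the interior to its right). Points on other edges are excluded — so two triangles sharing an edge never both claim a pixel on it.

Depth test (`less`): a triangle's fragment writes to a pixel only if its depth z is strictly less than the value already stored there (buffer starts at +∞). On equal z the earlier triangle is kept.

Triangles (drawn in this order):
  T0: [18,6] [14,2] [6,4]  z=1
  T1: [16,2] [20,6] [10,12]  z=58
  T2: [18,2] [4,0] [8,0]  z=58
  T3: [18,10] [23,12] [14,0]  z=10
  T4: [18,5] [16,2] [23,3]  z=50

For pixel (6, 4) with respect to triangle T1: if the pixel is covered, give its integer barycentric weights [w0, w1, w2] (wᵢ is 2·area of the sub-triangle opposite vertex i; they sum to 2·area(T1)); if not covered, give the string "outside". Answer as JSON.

T0:
  2·area = 40  (B↔C swapped to make it positive)
  edge (18, 6)→(6, 4): d=(-12,-2) top-left  bias=+0
  edge (6, 4)→(14, 2): d=(8,-2) top-left  bias=+0
  edge (14, 2)→(18, 6): d=(4,4) right/bottom  bias=-1
    (6,0)@(13, 1): e=[50,-10,0] → .  [on edge]
    (5,1)@(11, 3): e=[22,2,16] → X
    (6,1)@(13, 3): e=[26,6,8] → X
    (7,1)@(15, 3): e=[30,10,0] → .  [on edge]
    (5,2)@(11, 5): e=[-2,18,24] → .
    (6,2)@(13, 5): e=[2,22,16] → X
    (7,2)@(15, 5): e=[6,26,8] → X
    (8,2)@(17, 5): e=[10,30,0] → .  [on edge]
    (6,3)@(13, 7): e=[-22,38,24] → .
    (7,3)@(15, 7): e=[-18,42,16] → .
    (9,3)@(19, 7): e=[-10,50,0] → .  [on edge]
    (10,4)@(21, 9): e=[-30,70,0] → .  [on edge]
    (11,5)@(23, 11): e=[-50,90,0] → .  [on edge]
  covered (4 px):
    . . . . . . . . . . . .
    . . . . . X X . . . . .
    . . . . . . X X . . . .
    . . . . . . . . . . . .
    . . . . . . . . . . . .
    . . . . . . . . . . . .
T1:
  2·area = 64
  edge (16, 2)→(20, 6): d=(4,4) right/bottom  bias=-1
  edge (20, 6)→(10, 12): d=(-10,6) right/bottom  bias=-1
  edge (10, 12)→(16, 2): d=(6,-10) top-left  bias=+0
    (7,0)@(15, 1): e=[0,80,-16] → .  [on edge]
    (8,1)@(17, 3): e=[0,48,16] → .  [on edge]
    (7,2)@(15, 5): e=[16,40,8] → X
    (8,2)@(17, 5): e=[8,28,28] → X
    (9,2)@(19, 5): e=[0,16,48] → .  [on edge]
    (6,3)@(13, 7): e=[32,32,0] → X  [on edge]
    (9,3)@(19, 7): e=[8,-4,60] → .
    (10,3)@(21, 7): e=[0,-16,80] → .  [on edge]
    (6,4)@(13, 9): e=[40,12,12] → X
    (7,4)@(15, 9): e=[32,0,32] → .  [on edge]
    (8,4)@(17, 9): e=[24,-12,52] → .
    (11,4)@(23, 9): e=[0,-48,112] → .  [on edge]
  covered (7 px):
    . . . . . . . . . . . .
    . . . . . . . . . . . .
    . . . . . . . X X . . .
    . . . . . . X X X . . .
    . . . . . . X . . . . .
    . . . . . X . . . . . .
T2:
  2·area = 8
  edge (18, 2)→(4, 0): d=(-14,-2) top-left  bias=+0
  edge (4, 0)→(8, 0): d=(4,0) top-left  bias=+0
  edge (8, 0)→(18, 2): d=(10,2) right/bottom  bias=-1
    (5,0)@(11, 1): e=[0,4,4] → X  [on edge]
    (6,0)@(13, 1): e=[4,4,0] → .  [on edge]
    (5,1)@(11, 3): e=[-28,12,24] → .
    (11,1)@(23, 3): e=[-4,12,0] → .  [on edge]
  covered (1 px):
    . . . . . X . . . . . .
    . . . . . . . . . . . .
    . . . . . . . . . . . .
    . . . . . . . . . . . .
    . . . . . . . . . . . .
    . . . . . . . . . . . .
T3:
  2·area = 42  (B↔C swapped to make it positive)
  edge (18, 10)→(14, 0): d=(-4,-10) top-left  bias=+0
  edge (14, 0)→(23, 12): d=(9,12) right/bottom  bias=-1
  edge (23, 12)→(18, 10): d=(-5,-2) top-left  bias=+0
    (8,2)@(17, 5): e=[10,9,23] → X
    (9,2)@(19, 5): e=[30,-15,27] → .
    (8,3)@(17, 7): e=[2,27,13] → X
    (9,3)@(19, 7): e=[22,3,17] → X
    (10,3)@(21, 7): e=[42,-21,21] → .
    (8,4)@(17, 9): e=[-6,45,3] → .
    (9,4)@(19, 9): e=[14,21,7] → X
    (10,4)@(21, 9): e=[34,-3,11] → .
    (9,5)@(19, 11): e=[6,39,-3] → .
    (10,5)@(21, 11): e=[26,15,1] → X
    (11,5)@(23, 11): e=[46,-9,5] → .
  covered (5 px):
    . . . . . . . . . . . .
    . . . . . . . . . . . .
    . . . . . . . . X . . .
    . . . . . . . . X X . .
    . . . . . . . . . X . .
    . . . . . . . . . . X .
T4:
  2·area = 19
  edge (18, 5)→(16, 2): d=(-2,-3) top-left  bias=+0
  edge (16, 2)→(23, 3): d=(7,1) right/bottom  bias=-1
  edge (23, 3)→(18, 5): d=(-5,2) right/bottom  bias=-1
    (4,0)@(9, 1): e=[-19,0,38] → .  [on edge]
    (8,1)@(17, 3): e=[1,6,12] → X
    (9,1)@(19, 3): e=[7,4,8] → X
    (10,1)@(21, 3): e=[13,2,4] → X
    (11,1)@(23, 3): e=[19,0,0] → .  [on edge]
    (8,2)@(17, 5): e=[-3,20,2] → .
    (9,2)@(19, 5): e=[3,18,-2] → .
    (10,2)@(21, 5): e=[9,16,-6] → .
    (6,3)@(13, 7): e=[-19,38,0] → .  [on edge]
    (1,5)@(3, 11): e=[-57,76,0] → .  [on edge]
  covered (3 px):
    . . . . . . . . . . . .
    . . . . . . . . X X X .
    . . . . . . . . . . . .
    . . . . . . . . . . . .
    . . . . . . . . . . . .
    . . . . . . . . . . . .

Answer: [12,12,40]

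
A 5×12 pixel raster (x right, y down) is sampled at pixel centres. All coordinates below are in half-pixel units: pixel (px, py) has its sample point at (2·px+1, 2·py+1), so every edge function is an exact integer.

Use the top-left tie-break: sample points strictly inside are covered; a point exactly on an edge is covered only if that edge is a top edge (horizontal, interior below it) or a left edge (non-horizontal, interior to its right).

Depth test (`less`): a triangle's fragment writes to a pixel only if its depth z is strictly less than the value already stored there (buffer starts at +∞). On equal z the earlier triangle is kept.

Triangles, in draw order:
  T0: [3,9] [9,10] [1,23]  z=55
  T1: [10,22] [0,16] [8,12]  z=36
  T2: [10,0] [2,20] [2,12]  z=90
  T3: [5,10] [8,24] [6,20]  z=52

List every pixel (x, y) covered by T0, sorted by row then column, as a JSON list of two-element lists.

T0:
  2·area = 86
  edge (3, 9)→(9, 10): d=(6,1) right/bottom  bias=-1
  edge (9, 10)→(1, 23): d=(-8,13) right/bottom  bias=-1
  edge (1, 23)→(3, 9): d=(2,-14) top-left  bias=+0
    (1,4)@(3, 9): e=[0,86,0] → ·  [on edge]
    (1,5)@(3, 11): e=[12,70,4] → █
    (2,5)@(5, 11): e=[10,44,32] → █
    (3,5)@(7, 11): e=[8,18,60] → █
    (4,5)@(9, 11): e=[6,-8,88] → ·
    (1,6)@(3, 13): e=[24,54,8] → █
    (4,6)@(9, 13): e=[18,-24,92] → ·
    (1,7)@(3, 15): e=[36,38,12] → █
    (3,7)@(7, 15): e=[32,-14,68] → ·
    (1,8)@(3, 17): e=[48,22,16] → █
    (2,8)@(5, 17): e=[46,-4,44] → ·
    (1,9)@(3, 19): e=[60,6,20] → █
    (0,11)@(1, 23): e=[86,0,0] → ·  [on edge]
  covered (10 px):
    · · · · ·
    · · · · ·
    · · · · ·
    · · · · ·
    · · · · ·
    · █ █ █ ·
    · █ █ █ ·
    · █ █ · ·
    · █ · · ·
    · █ · · ·
    · · · · ·
    · · · · ·
T1:
  2·area = 88
  edge (10, 22)→(0, 16): d=(-10,-6) top-left  bias=+0
  edge (0, 16)→(8, 12): d=(8,-4) top-left  bias=+0
  edge (8, 12)→(10, 22): d=(2,10) right/bottom  bias=-1
    (3,3)@(7, 7): e=[132,-44,0] → ·  [on edge]
    (3,6)@(7, 13): e=[72,4,12] → █
    (4,6)@(9, 13): e=[84,12,-8] → ·
    (1,7)@(3, 15): e=[28,4,56] → █
    (2,7)@(5, 15): e=[40,12,36] → █
    (4,7)@(9, 15): e=[64,28,-4] → ·
    (1,8)@(3, 17): e=[8,20,60] → █
    (4,8)@(9, 17): e=[44,44,0] → ·  [on edge]
    (1,9)@(3, 19): e=[-12,36,64] → ·
    (2,9)@(5, 19): e=[0,44,44] → █  [on edge]
    (4,9)@(9, 19): e=[24,60,4] → █
    (2,10)@(5, 21): e=[-20,60,48] → ·
  covered (11 px):
    · · · · ·
    · · · · ·
    · · · · ·
    · · · · ·
    · · · · ·
    · · · · ·
    · · · █ ·
    · █ █ █ ·
    · █ █ █ ·
    · · █ █ █
    · · · · █
    · · · · ·
T2:
  2·area = 64
  edge (10, 0)→(2, 20): d=(-8,20) right/bottom  bias=-1
  edge (2, 20)→(2, 12): d=(0,-8) top-left  bias=+0
  edge (2, 12)→(10, 0): d=(8,-12) top-left  bias=+0
    (3,2)@(7, 5): e=[20,40,4] → █
    (4,2)@(9, 5): e=[-20,56,28] → ·
    (3,3)@(7, 7): e=[4,40,20] → █
    (4,3)@(9, 7): e=[-36,56,44] → ·
    (2,4)@(5, 9): e=[28,24,12] → █
    (3,4)@(7, 9): e=[-12,40,36] → ·
    (1,5)@(3, 11): e=[52,8,4] → █
    (3,5)@(7, 11): e=[-28,40,52] → ·
    (1,6)@(3, 13): e=[36,8,20] → █
    (2,6)@(5, 13): e=[-4,24,44] → ·
    (1,7)@(3, 15): e=[20,8,36] → █
    (2,7)@(5, 15): e=[-20,24,60] → ·
  covered (8 px):
    · · · · ·
    · · · · ·
    · · · █ ·
    · · · █ ·
    · · █ · ·
    · █ █ · ·
    · █ · · ·
    · █ · · ·
    · █ · · ·
    · · · · ·
    · · · · ·
    · · · · ·
T3:
  2·area = 16
  edge (5, 10)→(8, 24): d=(3,14) right/bottom  bias=-1
  edge (8, 24)→(6, 20): d=(-2,-4) top-left  bias=+0
  edge (6, 20)→(5, 10): d=(-1,-10) top-left  bias=+0
    (3,10)@(7, 21): e=[5,2,9] → █
    (4,10)@(9, 21): e=[-23,10,29] → ·
    (3,11)@(7, 23): e=[11,-2,7] → ·
  covered (1 px):
    · · · · ·
    · · · · ·
    · · · · ·
    · · · · ·
    · · · · ·
    · · · · ·
    · · · · ·
    · · · · ·
    · · · · ·
    · · · · ·
    · · · █ ·
    · · · · ·

Result: [[1,5],[2,5],[3,5],[1,6],[2,6],[3,6],[1,7],[2,7],[1,8],[1,9]]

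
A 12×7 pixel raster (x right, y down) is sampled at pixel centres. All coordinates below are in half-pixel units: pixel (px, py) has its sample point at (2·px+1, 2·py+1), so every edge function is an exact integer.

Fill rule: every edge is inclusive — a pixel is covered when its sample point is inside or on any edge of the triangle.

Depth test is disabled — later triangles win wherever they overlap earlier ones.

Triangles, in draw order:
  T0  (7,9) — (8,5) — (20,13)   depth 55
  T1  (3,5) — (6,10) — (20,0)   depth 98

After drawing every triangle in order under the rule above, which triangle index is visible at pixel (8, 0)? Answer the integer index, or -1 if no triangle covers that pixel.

T0:
  2·area = 56
  edge (7, 9)→(8, 5): d=(1,-4) inclusive
  edge (8, 5)→(20, 13): d=(12,8) inclusive
  edge (20, 13)→(7, 9): d=(-13,-4) inclusive
    (4,0)@(9, 1): e=[0,-56,112] → ·  [on edge]
    (2,1)@(5, 3): e=[-14,0,70] → ·  [on edge]
    (4,3)@(9, 7): e=[6,16,34] → #
    (5,3)@(11, 7): e=[14,0,42] → #  [on edge]
    (6,3)@(13, 7): e=[22,-16,50] → ·
    (3,4)@(7, 9): e=[0,56,0] → #  [on edge]
    (6,4)@(13, 9): e=[24,8,24] → #
    (7,4)@(15, 9): e=[32,-8,32] → ·
    (3,5)@(7, 11): e=[2,80,-26] → ·
    (4,5)@(9, 11): e=[10,64,-18] → ·
    (5,5)@(11, 11): e=[18,48,-10] → ·
    (6,5)@(13, 11): e=[26,32,-2] → ·
    (8,5)@(17, 11): e=[42,0,14] → #  [on edge]
  covered (8 px):
    · · · · · · · · · · · ·
    · · · · · · · · · · · ·
    · · · · · · · · · · · ·
    · · · · # # · · · · · ·
    · · · # # # # · · · · ·
    · · · · · · · # # · · ·
    · · · · · · · · · · · ·
T1:
  2·area = 100  (B↔C swapped to make it positive)
  edge (3, 5)→(20, 0): d=(17,-5) inclusive
  edge (20, 0)→(6, 10): d=(-14,10) inclusive
  edge (6, 10)→(3, 5): d=(-3,-5) inclusive
    (8,0)@(17, 1): e=[2,16,82] → #
    (9,0)@(19, 1): e=[12,-4,92] → ·
    (5,1)@(11, 3): e=[6,48,46] → #
    (6,1)@(13, 3): e=[16,28,56] → #
    (7,1)@(15, 3): e=[26,8,66] → #
    (8,1)@(17, 3): e=[36,-12,76] → ·
    (1,2)@(3, 5): e=[0,100,0] → #  [on edge]
    (2,2)@(5, 5): e=[10,80,10] → #
    (3,2)@(7, 5): e=[20,60,20] → #
    (4,2)@(9, 5): e=[30,40,30] → #
    (6,2)@(13, 5): e=[50,0,50] → #  [on edge]
    (7,2)@(15, 5): e=[60,-20,60] → ·
  covered (14 px):
    · · · · · · · · # · · ·
    · · · · · # # # · · · ·
    · # # # # # # · · · · ·
    · · # # # · · · · · · ·
    · · · # · · · · · · · ·
    · · · · · · · · · · · ·
    · · · · · · · · · · · ·

Z-buffer (winner per pixel, '.' = empty):
  . . . . . . . . 1 . . .
  . . . . . 1 1 1 . . . .
  . 1 1 1 1 1 1 . . . . .
  . . 1 1 1 0 . . . . . .
  . . . 1 0 0 0 . . . . .
  . . . . . . . 0 0 . . .
  . . . . . . . . . . . .

Answer: 1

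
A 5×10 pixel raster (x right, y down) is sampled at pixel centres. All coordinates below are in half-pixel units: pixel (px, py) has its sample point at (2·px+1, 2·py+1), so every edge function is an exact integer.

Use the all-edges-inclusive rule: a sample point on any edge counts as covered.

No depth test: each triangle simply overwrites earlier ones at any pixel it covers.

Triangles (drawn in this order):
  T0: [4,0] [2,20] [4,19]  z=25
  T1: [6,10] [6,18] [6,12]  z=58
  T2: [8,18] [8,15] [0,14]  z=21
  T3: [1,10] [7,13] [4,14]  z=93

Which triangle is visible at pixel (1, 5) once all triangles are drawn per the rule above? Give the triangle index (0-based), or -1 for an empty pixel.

T0:
  2·area = 38  (B↔C swapped to make it positive)
  edge (4, 0)→(4, 19): d=(0,19) inclusive
  edge (4, 19)→(2, 20): d=(-2,1) inclusive
  edge (2, 20)→(4, 0): d=(2,-20) inclusive
    (1,5)@(3, 11): e=[19,17,2] → #
    (2,5)@(5, 11): e=[-19,15,42] → ·
    (1,6)@(3, 13): e=[19,13,6] → #
    (2,6)@(5, 13): e=[-19,11,46] → ·
    (1,7)@(3, 15): e=[19,9,10] → #
    (2,7)@(5, 15): e=[-19,7,50] → ·
    (1,8)@(3, 17): e=[19,5,14] → #
    (2,8)@(5, 17): e=[-19,3,54] → ·
    (1,9)@(3, 19): e=[19,1,18] → #
    (2,9)@(5, 19): e=[-19,-1,58] → ·
  covered (5 px):
    · · · · ·
    · · · · ·
    · · · · ·
    · · · · ·
    · · · · ·
    · # · · ·
    · # · · ·
    · # · · ·
    · # · · ·
    · # · · ·
T1:
  degenerate (2·area = 0) — covers nothing
T2:
  2·area = 24  (B↔C swapped to make it positive)
  edge (8, 18)→(0, 14): d=(-8,-4) inclusive
  edge (0, 14)→(8, 15): d=(8,1) inclusive
  edge (8, 15)→(8, 18): d=(0,3) inclusive
    (1,7)@(3, 15): e=[4,5,15] → #
    (2,7)@(5, 15): e=[12,3,9] → #
    (3,7)@(7, 15): e=[20,1,3] → #
    (4,7)@(9, 15): e=[28,-1,-3] → ·
    (1,8)@(3, 17): e=[-12,21,15] → ·
    (2,8)@(5, 17): e=[-4,19,9] → ·
    (3,8)@(7, 17): e=[4,17,3] → #
    (4,8)@(9, 17): e=[12,15,-3] → ·
    (3,9)@(7, 19): e=[-12,33,3] → ·
  covered (4 px):
    · · · · ·
    · · · · ·
    · · · · ·
    · · · · ·
    · · · · ·
    · · · · ·
    · · · · ·
    · # # # ·
    · · · # ·
    · · · · ·
T3:
  2·area = 15
  edge (1, 10)→(7, 13): d=(6,3) inclusive
  edge (7, 13)→(4, 14): d=(-3,1) inclusive
  edge (4, 14)→(1, 10): d=(-3,-4) inclusive
    (1,5)@(3, 11): e=[0,10,5] → #  [on edge]
    (2,5)@(5, 11): e=[-6,8,13] → ·
    (1,6)@(3, 13): e=[12,4,-1] → ·
    (2,6)@(5, 13): e=[6,2,7] → #
    (3,6)@(7, 13): e=[0,0,15] → #  [on edge]
    (4,6)@(9, 13): e=[-6,-2,23] → ·
    (0,7)@(1, 15): e=[30,0,-15] → ·  [on edge]
    (2,7)@(5, 15): e=[18,-4,1] → ·
    (3,7)@(7, 15): e=[12,-6,9] → ·
  covered (3 px):
    · · · · ·
    · · · · ·
    · · · · ·
    · · · · ·
    · · · · ·
    · # · · ·
    · · # # ·
    · · · · ·
    · · · · ·
    · · · · ·

Z-buffer (winner per pixel, '.' = empty):
  . . . . .
  . . . . .
  . . . . .
  . . . . .
  . . . . .
  . 3 . . .
  . 0 3 3 .
  . 2 2 2 .
  . 0 . 2 .
  . 0 . . .

Final: 3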